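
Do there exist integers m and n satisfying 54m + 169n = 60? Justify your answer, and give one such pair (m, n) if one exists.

54 and 169 are coprime, so 54m + 169n ranges over all of ℤ.
Euclidean algorithm: 169 = 3·54 + 7, 54 = 7·7 + 5, 7 = 1·5 + 2, 5 = 2·2 + 1, 2 = 2·1 + 0.
Unwinding: 1 = 5 − 2·2 = 5 − 2·(7 − 1·5) = −2·7 + 3·5 = −2·7 + 3·(54 − 7·7) = 3·54 − 23·7 = 3·54 − 23·(169 − 3·54) = −23·169 + 72·54, i.e. 54·72 + 169·(-23) = 1.
Times 60: 54·4320 + 169·(-1380) = 60, so (4320, -1380) solves it.
The general solution is m = 4320 + 169k, n = -1380 − 54k; taking k = -25 gives the smaller pair m = 95, n = -30.
Indeed 54·95 + 169·(-30) = 5130 − 5070 = 60.

m = 95, n = -30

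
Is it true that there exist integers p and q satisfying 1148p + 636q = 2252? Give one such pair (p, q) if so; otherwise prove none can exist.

Every value of 1148p + 636q is a multiple of gcd(1148, 636) = 4; since 4 ∣ 2252, solutions exist.
Dividing through by 4 reduces the equation to 287p + 159q = 563.
Run the Euclidean algorithm on 287 and 159: 287 = 1·159 + 128, 159 = 1·128 + 31, 128 = 4·31 + 4, 31 = 7·4 + 3, 4 = 1·3 + 1, 3 = 3·1 + 0.
Working back up the chain: 1 = 4 − 1·3 = 4 − (31 − 7·4) = −31 + 8·4 = −31 + 8·(128 − 4·31) = 8·128 − 33·31 = 8·128 − 33·(159 − 1·128) = −33·159 + 41·128 = −33·159 + 41·(287 − 1·159) = 41·287 − 74·159. So 287·41 + 159·(-74) = 1.
Scaling by 563 gives the particular solution (p, q) = (23083, -41662).
Shifting by a multiple of (159, −287) keeps it a solution: p = 23083 − 145·159 = 28, q = -41662 + 145·287 = -47.
Check: 1148·28 + 636·(-47) = 32144 − 29892 = 2252. ✓

p = 28, q = -47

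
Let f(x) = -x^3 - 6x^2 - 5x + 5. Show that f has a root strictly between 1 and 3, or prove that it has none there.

f(1) = -7 and f(3) = -91, both negative, so a sign-change argument is unavailable; we show f keeps this sign on the whole interval.
Shift to the endpoint 1: with x = 1 + u (0 < u < 2), one computes f(1 + u) = -u^3 - 9u^2 - 20u - 7.
The nonzero coefficients here are all negative, so for u > 0 every term is negative (or zero), and the constant term -7 is strictly negative.
So f is strictly negative on (1, 3); no root exists in the interval.

f has no root in that interval.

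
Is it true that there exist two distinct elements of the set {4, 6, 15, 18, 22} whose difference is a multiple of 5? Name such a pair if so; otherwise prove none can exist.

Reduce each element modulo 5: 4↦4, 6↦1, 15↦0, 18↦3, 22↦2.
No residue repeats among the 5 elements, so no pair has difference ≡ 0 (mod 5).

No, no such pair exists.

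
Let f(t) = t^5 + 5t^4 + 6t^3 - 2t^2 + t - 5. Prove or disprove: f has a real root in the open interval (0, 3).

Yes, f has a root in the interval.

f(0) = -5 and f(3) = 790, which have opposite signs.
As a polynomial, f is continuous on every closed interval.
By the Intermediate Value Theorem, f takes the value 0 somewhere in the open interval.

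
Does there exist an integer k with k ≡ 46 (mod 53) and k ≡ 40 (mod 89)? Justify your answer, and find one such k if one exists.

Since 53 and 89 share no common factor, CRT says the pair of congruences has a solution (unique mod 4717).
Any solution of the first congruence is k = 46 + 53t; substituting into the second, 53t ≡ 40 − 46 ≡ 83 (mod 89).
To invert 53 modulo 89: 89 = 1·53 + 36, 53 = 1·36 + 17, 36 = 2·17 + 2, 17 = 8·2 + 1, 2 = 2·1 + 0, and unwinding, 1 = 17 − 8·2 = 17 − 8·(36 − 2·17) = −8·36 + 17·17 = −8·36 + 17·(53 − 1·36) = 17·53 − 25·36 = 17·53 − 25·(89 − 1·53) = −25·89 + 42·53. Thus 53⁻¹ ≡ 42 (mod 89).
Multiplying by 42: t ≡ 42·83 = 3486 ≡ 15 (mod 89).
With t = 15: k = 46 + 53·15 = 841.
Check: 841 mod 53 = 46, 841 mod 89 = 40. ✓

k = 841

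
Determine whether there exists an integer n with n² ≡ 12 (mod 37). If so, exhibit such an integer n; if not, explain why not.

n = 7 works: 7² = 49, and 49 − 12 = 37 = 1·37.

n = 7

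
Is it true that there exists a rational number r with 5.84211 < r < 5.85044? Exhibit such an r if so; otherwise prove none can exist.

r = 76/13

Look for a denominator N such that an integer falls strictly between N·5.84211 and N·5.85044. N = 13 works: 13·5.84211 = 75.94743 < 76 < 76.05572 = 13·5.85044.
Dividing back, 5.84211 < 76/13 < 5.85044, and 76/13 is rational.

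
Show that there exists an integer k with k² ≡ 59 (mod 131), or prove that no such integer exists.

k = 94

Take k = 94. Then 94² = 8836 = 67·131 + 59, so 94² ≡ 59 (mod 131).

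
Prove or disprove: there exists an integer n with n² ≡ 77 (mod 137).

Take n = 25. Then 25² = 625 = 4·137 + 77, so 25² ≡ 77 (mod 137).

n = 25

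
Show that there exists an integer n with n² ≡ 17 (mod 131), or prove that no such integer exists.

Apply Euler's criterion with the prime 131: 17 is a quadratic residue iff 17^65 ≡ 1 (mod 131), and a non-residue iff it is ≡ −1.
Squaring successively (mod 131): 17^2 = 289 ≡ 27; 17^4 ≡ 27² = 729 ≡ 74; 17^8 ≡ 74² = 5476 ≡ 105; 17^16 ≡ 105² = 11025 ≡ 21; 17^32 ≡ 21² = 441 ≡ 48; 17^64 ≡ 48² = 2304 ≡ 77.
Since 65 = 64 + 1, 17^65 ≡ 77 · 17; multiplying out mod 131: 77·17 = 1309 ≡ 130. Thus 17^65 ≡ 130 ≡ −1 (mod 131).
By Euler's criterion 17 is a quadratic non-residue mod 131: no n satisfies n² ≡ 17 (mod 131).

There is no such integer.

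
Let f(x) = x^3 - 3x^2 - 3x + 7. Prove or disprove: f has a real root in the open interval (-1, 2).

f(-1) = 6 and f(2) = -3, which have opposite signs.
Since f is a polynomial it is continuous on [-1, 2].
By the Intermediate Value Theorem f must vanish at some point of (-1, 2).

Such a root exists.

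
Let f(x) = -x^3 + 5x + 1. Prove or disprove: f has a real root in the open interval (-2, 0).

Such a root exists.

f(-2) = -1 and f(0) = 1, which have opposite signs.
Since f is a polynomial it is continuous on [-2, 0].
By the Intermediate Value Theorem, f takes the value 0 somewhere in the open interval.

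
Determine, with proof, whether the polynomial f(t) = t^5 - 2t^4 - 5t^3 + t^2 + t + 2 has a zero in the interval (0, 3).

Such a root exists.

f(0) = 2 and f(3) = -40, which have opposite signs.
f is continuous everywhere (it is a polynomial), in particular on [0, 3].
By the Intermediate Value Theorem, f takes the value 0 somewhere in the open interval.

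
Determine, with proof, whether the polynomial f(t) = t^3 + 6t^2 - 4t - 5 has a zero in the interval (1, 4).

f(1) = -2 and f(4) = 139, which have opposite signs.
f is continuous everywhere (it is a polynomial), in particular on [1, 4].
By the Intermediate Value Theorem f must vanish at some point of (1, 4).

Such a root exists.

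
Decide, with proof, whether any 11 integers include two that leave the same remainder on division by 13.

Consider the 11 integers 24, 25, …, 34. They lie in distinct residue classes modulo 13, since 11 ≤ 13.
Hence this collection has no pair with equal remainders mod 13, disproving the claim.

No, the set {24, 25, 26, 27, 28, 29, 30, 31, 32, 33, 34} is a counterexample.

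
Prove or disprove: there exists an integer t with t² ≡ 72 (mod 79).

t = 25 works: 25² = 625, and 625 − 72 = 553 = 7·79.

t = 25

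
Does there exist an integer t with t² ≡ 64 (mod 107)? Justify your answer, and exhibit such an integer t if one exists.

t = 8

Take t = 8. Then 8² = 64, and since 0 ≤ 64 < 107 this is already reduced: 8² ≡ 64 (mod 107).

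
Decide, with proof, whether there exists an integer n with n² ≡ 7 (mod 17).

No, no such integer exists.

Squares mod 17 repeat after n = 8 (as (−n)² = n²); for n = 0..8 they are 0, 1, 4, 9, 16, 8, 2, 15, 13.
So the quadratic residues mod 17 are {0, 1, 2, 4, 8, 9, 13, 15, 16}, and 7 is not among them.
Therefore n² ≡ 7 (mod 17) has no solution.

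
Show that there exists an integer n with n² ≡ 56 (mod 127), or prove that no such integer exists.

Apply Euler's criterion with the prime 127: 56 is a quadratic residue iff 56^63 ≡ 1 (mod 127), and a non-residue iff it is ≡ −1.
Repeated squaring mod 127: 56^2 = 3136 ≡ 88; 56^4 ≡ 88² = 7744 ≡ 124; 56^8 ≡ 124² = 15376 ≡ 9; 56^16 ≡ 9² = 81 ≡ 81; 56^32 ≡ 81² = 6561 ≡ 84.
Since 63 = 32 + 16 + 8 + 4 + 2 + 1, 56^63 ≡ 84 · 81 · 9 · 124 · 88 · 56; multiplying out mod 127: 84·81 = 6804 ≡ 73, then 73·9 = 657 ≡ 22, then 22·124 = 2728 ≡ 61, then 61·88 = 5368 ≡ 34, then 34·56 = 1904 ≡ 126. Thus 56^63 ≡ 126 ≡ −1 (mod 127).
The value −1 means 56 is a non-residue modulo 127, so n² ≡ 56 (mod 127) is impossible.

There is no such integer.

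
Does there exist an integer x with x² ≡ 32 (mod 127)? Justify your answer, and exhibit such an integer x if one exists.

x = 63

Take x = 63. Then 63² = 3969 = 31·127 + 32, so 63² ≡ 32 (mod 127).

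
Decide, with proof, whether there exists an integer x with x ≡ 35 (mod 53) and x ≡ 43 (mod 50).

x = 1943

The moduli 53 and 50 are coprime, so by the Chinese Remainder Theorem a unique solution modulo 2650 exists.
Any solution of the first congruence is x = 35 + 53t; substituting into the second, 53t ≡ 43 − 35 ≡ 8 (mod 50).
53 ≡ 3 (mod 50), so this reads 3t ≡ 8 (mod 50). To invert 3 modulo 50: 50 = 16·3 + 2, 3 = 1·2 + 1, 2 = 2·1 + 0, and unwinding, 1 = 3 − 1·2 = 3 − (50 − 16·3) = −50 + 17·3. Thus 3⁻¹ ≡ 17 (mod 50).
Therefore t ≡ 17·8 = 136 ≡ 36 (mod 50).
Taking t = 36 gives x = 35 + 53·36 = 1943.
Indeed 1943 ≡ 35 (mod 53) and 1943 ≡ 43 (mod 50).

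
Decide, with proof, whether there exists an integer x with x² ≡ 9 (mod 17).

Take x = 3. Then 3² = 9, and since 0 ≤ 9 < 17 this is already reduced: 3² ≡ 9 (mod 17).

x = 3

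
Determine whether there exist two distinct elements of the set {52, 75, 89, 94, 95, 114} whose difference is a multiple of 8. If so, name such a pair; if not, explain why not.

Two integers differ by a multiple of 8 exactly when they have the same residue mod 8. The residues are 52↦4, 75↦3, 89↦1, 94↦6, 95↦7, 114↦2.
All 6 residues are distinct, so no two elements differ by a multiple of 8.

No such pair exists.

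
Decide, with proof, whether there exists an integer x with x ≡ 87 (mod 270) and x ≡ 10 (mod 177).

No, no such integer exists.

Both moduli are multiples of 3 = gcd(270, 177), so any solution would satisfy x ≡ 87 and x ≡ 10 modulo 3 simultaneously.
But 87 mod 3 = 0 while 10 mod 3 = 1, a contradiction.
Therefore no such x exists.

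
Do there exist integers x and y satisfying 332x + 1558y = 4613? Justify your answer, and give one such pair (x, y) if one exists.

No, no such integers exist.

gcd(332, 1558) = 2, so every integer of the form 332x + 1558y is a multiple of 2.
But 4613 is not a multiple of 2 (it leaves remainder 1).
Hence no integers x, y satisfy the equation.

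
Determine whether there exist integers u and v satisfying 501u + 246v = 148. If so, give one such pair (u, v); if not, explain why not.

There are no such integers.

Both 501 and 246 are divisible by gcd(501, 246) = 3, hence so is any combination 501u + 246v.
But 148 = 3·49 + 1, so 3 ∤ 148.
Hence no integers u, v satisfy the equation.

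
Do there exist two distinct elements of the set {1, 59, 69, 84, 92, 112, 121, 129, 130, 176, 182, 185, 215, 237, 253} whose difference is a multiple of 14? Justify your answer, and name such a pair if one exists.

Yes: 1 and 253.

1 mod 14 = 1 and 253 mod 14 = 1, so 253 − 1 = 252 = 18·14.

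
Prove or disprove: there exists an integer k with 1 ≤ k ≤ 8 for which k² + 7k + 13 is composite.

At k = 6: 6² + 7·6 + 13 = 91 = 7·13, which is composite.

k = 6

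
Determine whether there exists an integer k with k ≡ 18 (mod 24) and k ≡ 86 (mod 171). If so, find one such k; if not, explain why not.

No, no such integer exists.

gcd(24, 171) = 3. If k ≡ 18 (mod 24) and k ≡ 86 (mod 171), then k ≡ 18 (mod 3) and k ≡ 86 (mod 3).
But 18 mod 3 = 0 while 86 mod 3 = 2, a contradiction.
Therefore no such k exists.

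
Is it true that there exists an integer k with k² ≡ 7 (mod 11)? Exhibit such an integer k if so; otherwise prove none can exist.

There is no such integer.

Computing k² mod 11 for k = 0, 1, …, 5 (enough, by the symmetry k ↦ 11 − k) gives 0, 1, 4, 9, 5, 3.
The set of squares mod 11 is therefore {0, 1, 3, 4, 5, 9}, which does not contain 7.
Hence no integer k has k² ≡ 7 (mod 11).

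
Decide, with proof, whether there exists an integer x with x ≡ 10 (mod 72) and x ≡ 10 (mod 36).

Here gcd(72, 36) = 36, and both 10 and 10 leave remainder 10 mod 36, so the system is consistent.
In fact x = 10 itself already satisfies 10 mod 36 = 10.
Indeed 10 ≡ 10 (mod 72) and 10 ≡ 10 (mod 36).

x = 10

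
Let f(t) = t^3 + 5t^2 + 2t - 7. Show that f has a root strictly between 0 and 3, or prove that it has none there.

Such a root exists.

f(0) = -7 and f(3) = 71, which have opposite signs.
As a polynomial, f is continuous on every closed interval.
By the Intermediate Value Theorem, f takes the value 0 somewhere in the open interval.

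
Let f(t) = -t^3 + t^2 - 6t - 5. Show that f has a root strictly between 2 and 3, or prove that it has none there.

f has no root in that interval.

Evaluate at the endpoints: f(2) = -21, f(3) = -41 — same sign (negative).
f'(t) = -3t^2 + 2t - 6 has discriminant 2² − 4·(-3)·(-6) = -68 < 0, so f' has no real roots and is negative for every real t.
Hence f is strictly decreasing on ℝ, and in particular on [2, 3]. A strictly monotone function with same-sign endpoint values stays negative on the whole interval, so f has no zero in (2, 3).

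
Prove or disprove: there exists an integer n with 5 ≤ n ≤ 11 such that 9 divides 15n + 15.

n = 5 works, since 15·5 + 15 = 90 = 10·9.

n = 5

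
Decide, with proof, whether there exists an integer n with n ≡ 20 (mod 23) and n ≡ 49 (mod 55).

gcd(23, 55) = 1, so the Chinese Remainder Theorem guarantees exactly one residue class mod 1265 satisfying both.
Write n = 20 + 23t and require 20 + 23t ≡ 49 (mod 55), i.e. 23t ≡ 29 (mod 55).
Since 23·12 = 276 = 5·55 + 1, the inverse of 23 mod 55 is 12.
Multiplying by 12: t ≡ 12·29 = 348 ≡ 18 (mod 55).
With t = 18: n = 20 + 23·18 = 434.
Check: 434 mod 23 = 20, 434 mod 55 = 49. ✓

n = 434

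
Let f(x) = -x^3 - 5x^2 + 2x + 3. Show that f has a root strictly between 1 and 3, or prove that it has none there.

f has no root in that interval.

The endpoint values f(1) = -1 and f(3) = -63 are both negative. Claim: f(x) < 0 for every x in (1, 3).
Substitute x = 1 + u, where 0 < u < 2 on the interval. Expanding, f(1 + u) = -u^3 - 8u^2 - 11u - 1.
The nonzero coefficients here are all negative, so for u > 0 every term is negative (or zero), and the constant term -1 is strictly negative.
Therefore f(x) < 0 throughout (1, 3), and f has no zero there.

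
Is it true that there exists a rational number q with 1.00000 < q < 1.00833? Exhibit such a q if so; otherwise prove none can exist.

q = 122/121

Multiplying by 121: 121·1.00000 = 121.00000 and 121·1.00833 = 122.00793, so the integer 122 lies strictly between them.
Dividing back, 1.00000 < 122/121 < 1.00833, and 122/121 is rational.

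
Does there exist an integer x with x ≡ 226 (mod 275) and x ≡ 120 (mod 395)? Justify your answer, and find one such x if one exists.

Reduce both congruences modulo 5, which divides 275 and 395: they say x ≡ 226 (mod 5) and x ≡ 120 (mod 5).
However 226 ≡ 1 and 120 ≡ 0 (mod 5), and 1 ≠ 0.
Therefore no such x exists.

No such integer exists.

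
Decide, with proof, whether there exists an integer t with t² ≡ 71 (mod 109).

t = 92

t = 92 works: 92² = 8464, and 8464 − 71 = 8393 = 77·109.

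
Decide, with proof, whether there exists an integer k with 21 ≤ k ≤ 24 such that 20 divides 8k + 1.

The values of 8k + 1 for k = 21, 22, 23, 24 are 169, 177, 185, 193; reduced mod 20 these are 9, 17, 5, 13.
Since 0 is absent from this list, 20 ∤ 8k + 1 for every k with 21 ≤ k ≤ 24.

No such integer k in that range exists.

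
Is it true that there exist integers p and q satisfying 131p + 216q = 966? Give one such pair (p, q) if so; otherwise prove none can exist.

131 and 216 are coprime, so 131p + 216q ranges over all of ℤ.
Euclidean algorithm: 216 = 1·131 + 85, 131 = 1·85 + 46, 85 = 1·46 + 39, 46 = 1·39 + 7, 39 = 5·7 + 4, 7 = 1·4 + 3, 4 = 1·3 + 1, 3 = 3·1 + 0.
Working back up the chain: 1 = 4 − 1·3 = 4 − (7 − 1·4) = −7 + 2·4 = −7 + 2·(39 − 5·7) = 2·39 − 11·7 = 2·39 − 11·(46 − 1·39) = −11·46 + 13·39 = −11·46 + 13·(85 − 1·46) = 13·85 − 24·46 = 13·85 − 24·(131 − 1·85) = −24·131 + 37·85 = −24·131 + 37·(216 − 1·131) = 37·216 − 61·131. So 131·(-61) + 216·37 = 1.
Multiplying through by 966: p = (-61)·966 = -58926, q = 37·966 = 35742 is a solution.
Shifting by a multiple of (216, −131) keeps it a solution: p = -58926 + 273·216 = 42, q = 35742 − 273·131 = -21.
Indeed 131·42 + 216·(-21) = 5502 − 4536 = 966.

p = 42, q = -21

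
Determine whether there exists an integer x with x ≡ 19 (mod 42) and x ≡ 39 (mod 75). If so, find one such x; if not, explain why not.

No such integer exists.

Reduce both congruences modulo 3, which divides 42 and 75: they say x ≡ 19 (mod 3) and x ≡ 39 (mod 3).
But 19 mod 3 = 1 while 39 mod 3 = 0, a contradiction.
Hence the system has no solution.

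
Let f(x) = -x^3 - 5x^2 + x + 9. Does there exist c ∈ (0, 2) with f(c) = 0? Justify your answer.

Yes, such a c exists.

f(0) = 9 and f(2) = -17, which have opposite signs.
f is continuous everywhere (it is a polynomial), in particular on [0, 2].
By the Intermediate Value Theorem, f takes the value 0 somewhere in the open interval.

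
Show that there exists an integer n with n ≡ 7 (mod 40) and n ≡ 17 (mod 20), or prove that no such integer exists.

No, no such integer exists.

gcd(40, 20) = 20. If n ≡ 7 (mod 40) and n ≡ 17 (mod 20), then n ≡ 7 (mod 20) and n ≡ 17 (mod 20).
These are incompatible: 7 − 17 = -10 is not divisible by 20.
Hence the system has no solution.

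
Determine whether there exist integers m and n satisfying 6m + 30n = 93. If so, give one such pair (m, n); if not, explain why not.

No such integers exist.

gcd(6, 30) = 6, so every integer of the form 6m + 30n is a multiple of 6.
However 93 leaves remainder 3 on division by 6.
So the equation is unsolvable over ℤ.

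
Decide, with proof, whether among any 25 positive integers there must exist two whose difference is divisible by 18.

True.

Each integer lies in one of the 18 residue classes modulo 18.
Since 25 > 18, two of the 25 integers must share a residue class by the pigeonhole principle; call them a and b.
Their difference a − b is then a multiple of 18.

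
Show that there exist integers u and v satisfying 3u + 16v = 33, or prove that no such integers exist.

3 and 16 are coprime, so 3u + 16v ranges over all of ℤ.
Dividing repeatedly: 16 = 5·3 + 1, 3 = 3·1 + 0.
Back-substituting, 1 = 16 − 5·3; that is, 3·(-5) + 16·1 = 1.
Scaling by 33 gives the particular solution (u, v) = (-165, 33).
Adding 11·16 to u and subtracting 11·3 from v gives the tidier solution (11, 0).
Check: 3·11 + 16·0 = 33 + 0 = 33. ✓

u = 11, v = 0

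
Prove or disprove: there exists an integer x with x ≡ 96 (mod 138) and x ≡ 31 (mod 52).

gcd(138, 52) = 2. If x ≡ 96 (mod 138) and x ≡ 31 (mod 52), then x ≡ 96 (mod 2) and x ≡ 31 (mod 2).
These are incompatible: 96 − 31 = 65 is not divisible by 2.
Hence the system has no solution.

There is no such integer.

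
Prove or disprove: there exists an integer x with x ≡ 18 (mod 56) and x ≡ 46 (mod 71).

gcd(56, 71) = 1, so the Chinese Remainder Theorem guarantees exactly one residue class mod 3976 satisfying both.
Any solution of the first congruence is x = 18 + 56t; substituting into the second, 56t ≡ 46 − 18 ≡ 28 (mod 71).
To invert 56 modulo 71: 71 = 1·56 + 15, 56 = 3·15 + 11, 15 = 1·11 + 4, 11 = 2·4 + 3, 4 = 1·3 + 1, 3 = 3·1 + 0, and unwinding, 1 = 4 − 1·3 = 4 − (11 − 2·4) = −11 + 3·4 = −11 + 3·(15 − 1·11) = 3·15 − 4·11 = 3·15 − 4·(56 − 3·15) = −4·56 + 15·15 = −4·56 + 15·(71 − 1·56) = 15·71 − 19·56. Thus 56⁻¹ ≡ -19 ≡ 52 (mod 71).
Therefore t ≡ 52·28 = 1456 ≡ 36 (mod 71).
Taking t = 36 gives x = 18 + 56·36 = 2034.
Indeed 2034 ≡ 18 (mod 56) and 2034 ≡ 46 (mod 71).

x = 2034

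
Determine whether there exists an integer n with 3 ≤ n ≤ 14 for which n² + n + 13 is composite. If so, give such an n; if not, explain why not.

At n = 3: 3² + 3 + 13 = 25 = 5·5, which is composite.

n = 3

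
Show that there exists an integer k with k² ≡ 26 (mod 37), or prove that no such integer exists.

k = 10 works: 10² = 100, and 100 − 26 = 74 = 2·37.

k = 10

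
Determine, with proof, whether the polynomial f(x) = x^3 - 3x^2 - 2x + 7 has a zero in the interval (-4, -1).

f(-4) = -97 and f(-1) = 5, which have opposite signs.
Since f is a polynomial it is continuous on [-4, -1].
By the Intermediate Value Theorem f must vanish at some point of (-4, -1).

Such a root exists.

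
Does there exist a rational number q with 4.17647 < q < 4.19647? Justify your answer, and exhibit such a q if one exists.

q = 46/11

Scale by 11: the interval becomes (45.94117, 46.16117), which contains the integer 46.
Hence 46/11 is a rational number with 4.17647 < 46/11 < 4.19647.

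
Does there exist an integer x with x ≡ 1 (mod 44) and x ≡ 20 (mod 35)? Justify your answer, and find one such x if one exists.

The moduli 44 and 35 are coprime, so by the Chinese Remainder Theorem a unique solution modulo 1540 exists.
Write x = 1 + 44t and require 1 + 44t ≡ 20 (mod 35), i.e. 44t ≡ 19 (mod 35).
44 ≡ 9 (mod 35), so this reads 9t ≡ 19 (mod 35). Note 9·4 = 36 ≡ 1 (mod 35) (as 36 − 1 = 1·35), so 9⁻¹ ≡ 4.
Therefore t ≡ 4·19 = 76 ≡ 6 (mod 35).
With t = 6: x = 1 + 44·6 = 265.
Indeed 265 ≡ 1 (mod 44) and 265 ≡ 20 (mod 35).

x = 265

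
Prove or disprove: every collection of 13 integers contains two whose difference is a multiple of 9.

Partition the integers by their residue mod 9; there are 9 classes.
Since 13 > 9, two of the 13 integers must share a residue class by the pigeonhole principle; call them a and b.
Then a ≡ b (mod 9), i.e. 9 ∣ (a − b).

Yes, this is always true.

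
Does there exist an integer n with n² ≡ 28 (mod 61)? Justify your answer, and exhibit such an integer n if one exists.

Apply Euler's criterion with the prime 61: 28 is a quadratic residue iff 28^30 ≡ 1 (mod 61), and a non-residue iff it is ≡ −1.
Squaring successively (mod 61): 28^2 = 784 ≡ 52; 28^4 ≡ 52² = 2704 ≡ 20; 28^8 ≡ 20² = 400 ≡ 34; 28^16 ≡ 34² = 1156 ≡ 58.
Since 30 = 16 + 8 + 4 + 2, 28^30 ≡ 58 · 34 · 20 · 52; multiplying out mod 61: 58·34 = 1972 ≡ 20, then 20·20 = 400 ≡ 34, then 34·52 = 1768 ≡ 60. Thus 28^30 ≡ 60 ≡ −1 (mod 61).
The value −1 means 28 is a non-residue modulo 61, so n² ≡ 28 (mod 61) is impossible.

No such integer exists.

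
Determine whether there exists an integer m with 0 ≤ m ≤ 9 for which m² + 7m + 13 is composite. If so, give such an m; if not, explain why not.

m = 1

At m = 1: 1² + 7·1 + 13 = 21 = 3·7, which is composite.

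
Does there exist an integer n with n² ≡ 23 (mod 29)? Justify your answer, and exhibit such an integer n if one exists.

n = 9 works: 9² = 81, and 81 − 23 = 58 = 2·29.

n = 9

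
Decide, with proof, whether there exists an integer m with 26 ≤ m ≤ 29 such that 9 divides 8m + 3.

At m = 26, 8·26 + 3 = 211 ≡ 4 (mod 9), and each step in m adds 8, giving residues 4, 3, 2, 1 for m = 26, 27, 28, 29.
Since 0 is absent from this list, 9 ∤ 8m + 3 for every m with 26 ≤ m ≤ 29.

There is no such integer m in that range.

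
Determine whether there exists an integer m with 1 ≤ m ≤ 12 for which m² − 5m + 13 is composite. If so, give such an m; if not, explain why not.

m = 1

At m = 1: 1² − 5·1 + 13 = 9 = 3·3, which is composite.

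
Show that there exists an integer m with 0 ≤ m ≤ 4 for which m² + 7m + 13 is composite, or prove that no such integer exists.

m = 4

At m = 4: 4² + 7·4 + 13 = 57 = 3·19, which is composite.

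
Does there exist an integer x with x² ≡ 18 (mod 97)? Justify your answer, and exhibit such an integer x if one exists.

x = 42 works: 42² = 1764, and 1764 − 18 = 1746 = 18·97.

x = 42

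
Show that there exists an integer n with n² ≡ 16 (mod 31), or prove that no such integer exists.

n = 27 works: 27² = 729, and 729 − 16 = 713 = 23·31.

n = 27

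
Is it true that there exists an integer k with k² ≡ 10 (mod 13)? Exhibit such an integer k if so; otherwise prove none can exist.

k = 7

Take k = 7. Then 7² = 49 = 3·13 + 10, so 7² ≡ 10 (mod 13).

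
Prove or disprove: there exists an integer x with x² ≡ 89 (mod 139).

x = 28

x = 28 works: 28² = 784, and 784 − 89 = 695 = 5·139.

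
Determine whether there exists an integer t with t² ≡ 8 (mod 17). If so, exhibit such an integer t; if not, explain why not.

Take t = 12. Then 12² = 144 = 8·17 + 8, so 12² ≡ 8 (mod 17).

t = 12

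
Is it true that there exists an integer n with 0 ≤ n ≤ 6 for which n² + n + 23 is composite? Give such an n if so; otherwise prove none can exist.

n = 6

At n = 6: 6² + 6 + 23 = 65 = 5·13, which is composite.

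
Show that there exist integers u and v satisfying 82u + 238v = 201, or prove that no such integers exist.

No such integers exist.

gcd(82, 238) = 2, so every integer of the form 82u + 238v is a multiple of 2.
However 201 leaves remainder 1 on division by 2.
So the equation is unsolvable over ℤ.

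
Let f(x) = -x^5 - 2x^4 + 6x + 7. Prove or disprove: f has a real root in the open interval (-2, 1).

f(-2) = -5 and f(1) = 10, which have opposite signs.
As a polynomial, f is continuous on every closed interval.
By the Intermediate Value Theorem f must vanish at some point of (-2, 1).

Such a root exists.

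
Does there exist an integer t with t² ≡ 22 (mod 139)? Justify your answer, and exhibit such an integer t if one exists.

There is no such integer.

Apply Euler's criterion with the prime 139: 22 is a quadratic residue iff 22^69 ≡ 1 (mod 139), and a non-residue iff it is ≡ −1.
Squaring successively (mod 139): 22^2 = 484 ≡ 67; 22^4 ≡ 67² = 4489 ≡ 41; 22^8 ≡ 41² = 1681 ≡ 13; 22^16 ≡ 13² = 169 ≡ 30; 22^32 ≡ 30² = 900 ≡ 66; 22^64 ≡ 66² = 4356 ≡ 47.
Since 69 = 64 + 4 + 1, 22^69 ≡ 47 · 41 · 22; multiplying out mod 139: 47·41 = 1927 ≡ 120, then 120·22 = 2640 ≡ 138. Thus 22^69 ≡ 138 ≡ −1 (mod 139).
By Euler's criterion 22 is a quadratic non-residue mod 139: no t satisfies t² ≡ 22 (mod 139).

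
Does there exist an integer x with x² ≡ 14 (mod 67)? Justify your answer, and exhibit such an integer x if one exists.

Take x = 58. Then 58² = 3364 = 50·67 + 14, so 58² ≡ 14 (mod 67).

x = 58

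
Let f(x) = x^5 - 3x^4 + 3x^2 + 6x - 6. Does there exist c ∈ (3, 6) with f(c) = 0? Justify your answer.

No such root exists.

The endpoint values f(3) = 39 and f(6) = 4026 are both positive. Claim: f(x) > 0 for every x in (3, 6).
Substitute x = 3 + u, where 0 < u < 3 on the interval. Expanding, f(3 + u) = u^5 + 12u^4 + 54u^3 + 111u^2 + 105u + 39.
All 6 nonzero coefficients of this polynomial in u are positive; hence for u > 0 the value is a sum of positive terms (the constant 39 among them).
Therefore f(x) > 0 throughout (3, 6), and f has no zero there.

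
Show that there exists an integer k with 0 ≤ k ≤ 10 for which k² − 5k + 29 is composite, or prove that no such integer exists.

k = 1

At k = 1: 1² − 5·1 + 29 = 25 = 5·5, which is composite.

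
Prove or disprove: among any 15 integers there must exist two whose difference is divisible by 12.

True.

Partition the integers by their residue mod 12; there are 12 classes.
With 15 integers and only 12 classes, the pigeonhole principle forces two of them, say a and b, into the same class.
Equal remainders mean a − b ≡ 0 (mod 12), so 12 divides their difference.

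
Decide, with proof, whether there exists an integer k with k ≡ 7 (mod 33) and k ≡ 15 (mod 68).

k = 1987

The moduli 33 and 68 are coprime, so by the Chinese Remainder Theorem a unique solution modulo 2244 exists.
Write k = 7 + 33t and require 7 + 33t ≡ 15 (mod 68), i.e. 33t ≡ 8 (mod 68).
Note 33·33 = 1089 ≡ 1 (mod 68) (as 1089 − 1 = 16·68), so 33⁻¹ ≡ 33.
Multiplying by 33: t ≡ 33·8 = 264 ≡ 60 (mod 68).
With t = 60: k = 7 + 33·60 = 1987.
Indeed 1987 ≡ 7 (mod 33) and 1987 ≡ 15 (mod 68).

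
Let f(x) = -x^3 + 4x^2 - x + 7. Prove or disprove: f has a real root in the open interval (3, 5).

f(3) = 13 and f(5) = -23, which have opposite signs.
Since f is a polynomial it is continuous on [3, 5].
By the Intermediate Value Theorem, f takes the value 0 somewhere in the open interval.

Such a root exists.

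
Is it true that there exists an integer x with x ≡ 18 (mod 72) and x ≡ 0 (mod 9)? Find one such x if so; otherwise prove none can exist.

x = 18

gcd(72, 9) = 9. A simultaneous solution exists iff 18 ≡ 0 (mod 9); here 18 mod 9 = 0 = 0 mod 9, so it does.
In fact x = 18 itself already satisfies 18 mod 9 = 0.
Verify: 18 = 0·72 + 18 and 18 = 2·9 + 0. ✓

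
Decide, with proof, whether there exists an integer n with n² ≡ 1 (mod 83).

n = 82 works: 82² = 6724, and 6724 − 1 = 6723 = 81·83.

n = 82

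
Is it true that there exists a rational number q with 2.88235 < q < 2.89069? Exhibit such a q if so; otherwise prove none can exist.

Look for a denominator N such that an integer falls strictly between N·2.88235 and N·2.89069. N = 9 works: 9·2.88235 = 25.94115 < 26 < 26.01621 = 9·2.89069.
So q = 26/9 works: it is a ratio of integers, and dividing 9·2.88235 < 26 < 9·2.89069 through by 9 gives 2.88235 < 26/9 < 2.89069.

q = 26/9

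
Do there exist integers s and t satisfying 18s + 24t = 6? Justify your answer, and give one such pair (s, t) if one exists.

Since gcd(18, 24) = 6 and 6 = 6·1, Bézout's identity guarantees a solution.
Dividing through by 6 reduces the equation to 3s + 4t = 1.
Dividing repeatedly: 4 = 1·3 + 1, 3 = 3·1 + 0.
Back-substituting, 1 = 4 − 1·3; that is, 3·(-1) + 4·1 = 1.
So (s, t) = (-1, 1) is a solution.
Shifting by a multiple of (4, −3) keeps it a solution: s = -1 + 1·4 = 3, t = 1 − 1·3 = -2.
Indeed 18·3 + 24·(-2) = 54 − 48 = 6.

s = 3, t = -2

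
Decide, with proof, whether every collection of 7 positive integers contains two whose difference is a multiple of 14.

No; for instance {52, 53, 54, 55, 56, 57, 58} is a counterexample.

Try 7 consecutive integers, 52, 53, …, 58. Their remainders mod 14 are 10, 11, 12, 13, 0, 1, 2 — pairwise different, as any 7 ≤ 14 consecutive integers have distinct residues.
No two share a residue, so no pair has difference divisible by 14; the claim fails for this set.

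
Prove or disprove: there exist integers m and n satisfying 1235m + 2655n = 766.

There are no such integers.

Any value of 1235m + 2655n is a multiple of gcd(1235, 2655) = 5.
But 766 is not a multiple of 5 (it leaves remainder 1).
Hence no integers m, n satisfy the equation.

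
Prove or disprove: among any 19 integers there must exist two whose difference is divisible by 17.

Partition the integers by their residue mod 17; there are 17 classes.
Placing 19 integers into 17 classes, some class receives at least two — say a and b.
Equal remainders mean a − b ≡ 0 (mod 17), so 17 divides their difference.

Yes, this is always true.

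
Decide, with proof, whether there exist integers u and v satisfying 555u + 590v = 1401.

Any value of 555u + 590v is a multiple of gcd(555, 590) = 5.
However 1401 leaves remainder 1 on division by 5.
Therefore 555u + 590v = 1401 has no solution in integers.

No such integers exist.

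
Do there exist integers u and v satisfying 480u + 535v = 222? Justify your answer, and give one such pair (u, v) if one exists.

There are no such integers.

Any value of 480u + 535v is a multiple of gcd(480, 535) = 5.
But 222 = 5·44 + 2, so 5 ∤ 222.
Therefore 480u + 535v = 222 has no solution in integers.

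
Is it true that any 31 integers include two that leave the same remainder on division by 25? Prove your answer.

Partition the integers by their residue mod 25; there are 25 classes.
Since 31 > 25, two of the 31 integers must share a residue class by the pigeonhole principle; call them a and b.
That is, a and b leave the same remainder on division by 25, as claimed.

Yes.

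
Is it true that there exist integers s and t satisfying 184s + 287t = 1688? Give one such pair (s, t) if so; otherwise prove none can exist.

s = 109, t = -64

Since gcd(184, 287) = 1, every integer is an integer combination of 184 and 287.
Dividing repeatedly: 287 = 1·184 + 103, 184 = 1·103 + 81, 103 = 1·81 + 22, 81 = 3·22 + 15, 22 = 1·15 + 7, 15 = 2·7 + 1, 7 = 7·1 + 0.
Working back up the chain: 1 = 15 − 2·7 = 15 − 2·(22 − 1·15) = −2·22 + 3·15 = −2·22 + 3·(81 − 3·22) = 3·81 − 11·22 = 3·81 − 11·(103 − 1·81) = −11·103 + 14·81 = −11·103 + 14·(184 − 1·103) = 14·184 − 25·103 = 14·184 − 25·(287 − 1·184) = −25·287 + 39·184. So 184·39 + 287·(-25) = 1.
Times 1688: 184·65832 + 287·(-42200) = 1688, so (65832, -42200) solves it.
Shifting by a multiple of (287, −184) keeps it a solution: s = 65832 − 229·287 = 109, t = -42200 + 229·184 = -64.
Check: 184·109 + 287·(-64) = 20056 − 18368 = 1688. ✓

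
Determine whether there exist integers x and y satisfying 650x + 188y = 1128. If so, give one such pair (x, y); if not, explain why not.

Since gcd(650, 188) = 2 and 1128 = 2·564, Bézout's identity guarantees a solution.
Dividing through by 2 reduces the equation to 325x + 94y = 564.
Run the Euclidean algorithm on 325 and 94: 325 = 3·94 + 43, 94 = 2·43 + 8, 43 = 5·8 + 3, 8 = 2·3 + 2, 3 = 1·2 + 1, 2 = 2·1 + 0.
Back-substituting, 1 = 3 − 1·2 = 3 − (8 − 2·3) = −8 + 3·3 = −8 + 3·(43 − 5·8) = 3·43 − 16·8 = 3·43 − 16·(94 − 2·43) = −16·94 + 35·43 = −16·94 + 35·(325 − 3·94) = 35·325 − 121·94; that is, 325·35 + 94·(-121) = 1.
Scaling by 564 gives the particular solution (x, y) = (19740, -68244).
Shifting by a multiple of (94, −325) keeps it a solution: x = 19740 − 210·94 = 0, y = -68244 + 210·325 = 6.
Check: 650·0 + 188·6 = 0 + 1128 = 1128. ✓

x = 0, y = 6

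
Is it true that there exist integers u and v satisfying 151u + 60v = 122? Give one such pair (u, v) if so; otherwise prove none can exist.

Since gcd(151, 60) = 1, every integer is an integer combination of 151 and 60.
Euclidean algorithm: 151 = 2·60 + 31, 60 = 1·31 + 29, 31 = 1·29 + 2, 29 = 14·2 + 1, 2 = 2·1 + 0.
Unwinding: 1 = 29 − 14·2 = 29 − 14·(31 − 1·29) = −14·31 + 15·29 = −14·31 + 15·(60 − 1·31) = 15·60 − 29·31 = 15·60 − 29·(151 − 2·60) = −29·151 + 73·60, i.e. 151·(-29) + 60·73 = 1.
Multiplying through by 122: u = (-29)·122 = -3538, v = 73·122 = 8906 is a solution.
Shifting by a multiple of (60, −151) keeps it a solution: u = -3538 + 59·60 = 2, v = 8906 − 59·151 = -3.
Check: 151·2 + 60·(-3) = 302 − 180 = 122. ✓

u = 2, v = -3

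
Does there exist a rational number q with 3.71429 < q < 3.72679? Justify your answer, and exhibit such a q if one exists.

q = 67/18

Look for a denominator N such that an integer falls strictly between N·3.71429 and N·3.72679. N = 18 works: 18·3.71429 = 66.85722 < 67 < 67.08222 = 18·3.72679.
Dividing back, 3.71429 < 67/18 < 3.72679, and 67/18 is rational.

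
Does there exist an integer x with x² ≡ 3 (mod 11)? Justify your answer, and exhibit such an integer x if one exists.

x = 5

Take x = 5. Then 5² = 25 = 2·11 + 3, so 5² ≡ 3 (mod 11).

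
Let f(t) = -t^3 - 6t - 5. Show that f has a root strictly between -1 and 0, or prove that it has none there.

Yes, f has a root in the interval.

f(-1) = 2 and f(0) = -5, which have opposite signs.
As a polynomial, f is continuous on every closed interval.
By the Intermediate Value Theorem f must vanish at some point of (-1, 0).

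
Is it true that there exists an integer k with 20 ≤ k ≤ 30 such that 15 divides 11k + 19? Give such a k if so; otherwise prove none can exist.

The values of 11k + 19 for k = 20, 21, …, 30 are 239, 250, 261, 272, 283, 294, 305, 316, 327, 338, 349; reduced mod 15 these are 14, 10, 6, 2, 13, 9, 5, 1, 12, 8, 4.
Since 0 is absent from this list, 15 ∤ 11k + 19 for every k with 20 ≤ k ≤ 30.

No such integer k in that range exists.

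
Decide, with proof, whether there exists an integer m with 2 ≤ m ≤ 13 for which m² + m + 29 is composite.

At m = 11: 11² + 11 + 29 = 161 = 7·23, which is composite.

m = 11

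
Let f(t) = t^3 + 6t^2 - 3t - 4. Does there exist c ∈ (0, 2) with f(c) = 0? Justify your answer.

Yes, such a c exists.

f(0) = -4 and f(2) = 22, which have opposite signs.
f is continuous everywhere (it is a polynomial), in particular on [0, 2].
So by the Intermediate Value Theorem there is a c strictly between 0 and 2 with f(c) = 0.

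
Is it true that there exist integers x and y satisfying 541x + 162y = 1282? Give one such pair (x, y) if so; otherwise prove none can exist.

x = 94, y = -306

541 and 162 are coprime, so 541x + 162y ranges over all of ℤ.
Euclidean algorithm: 541 = 3·162 + 55, 162 = 2·55 + 52, 55 = 1·52 + 3, 52 = 17·3 + 1, 3 = 3·1 + 0.
Unwinding: 1 = 52 − 17·3 = 52 − 17·(55 − 1·52) = −17·55 + 18·52 = −17·55 + 18·(162 − 2·55) = 18·162 − 53·55 = 18·162 − 53·(541 − 3·162) = −53·541 + 177·162, i.e. 541·(-53) + 162·177 = 1.
Scaling by 1282 gives the particular solution (x, y) = (-67946, 226914).
The general solution is x = -67946 + 162k, y = 226914 − 541k; taking k = 420 gives the smaller pair x = 94, y = -306.
Indeed 541·94 + 162·(-306) = 50854 − 49572 = 1282.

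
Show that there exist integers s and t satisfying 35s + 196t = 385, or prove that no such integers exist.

gcd(35, 196) = 7, and 7 divides 385, so integer solutions exist.
Dividing through by 7 reduces the equation to 5s + 28t = 55.
Run the Euclidean algorithm on 28 and 5: 28 = 5·5 + 3, 5 = 1·3 + 2, 3 = 1·2 + 1, 2 = 2·1 + 0.
Unwinding: 1 = 3 − 1·2 = 3 − (5 − 1·3) = −5 + 2·3 = −5 + 2·(28 − 5·5) = 2·28 − 11·5, i.e. 5·(-11) + 28·2 = 1.
Times 55: 5·(-605) + 28·110 = 55, so (-605, 110) solves it.
Adding 22·28 to s and subtracting 22·5 from t gives the tidier solution (11, 0).
Indeed 35·11 + 196·0 = 385 + 0 = 385.

s = 11, t = 0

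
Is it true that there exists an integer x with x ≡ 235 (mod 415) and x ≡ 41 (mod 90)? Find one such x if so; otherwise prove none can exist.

Reduce both congruences modulo 5, which divides 415 and 90: they say x ≡ 235 (mod 5) and x ≡ 41 (mod 5).
But 235 mod 5 = 0 while 41 mod 5 = 1, a contradiction.
Hence the system has no solution.

No such integer exists.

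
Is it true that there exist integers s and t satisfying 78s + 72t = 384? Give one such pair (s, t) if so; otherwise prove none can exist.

s = 4, t = 1

Every value of 78s + 72t is a multiple of gcd(78, 72) = 6; since 6 ∣ 384, solutions exist.
Dividing through by 6 reduces the equation to 13s + 12t = 64.
Run the Euclidean algorithm on 13 and 12: 13 = 1·12 + 1, 12 = 12·1 + 0.
Working back up the chain: 1 = 13 − 1·12. So 13·1 + 12·(-1) = 1.
Multiplying through by 64: s = 1·64 = 64, t = (-1)·64 = -64 is a solution.
The general solution is s = 64 + 12k, t = -64 − 13k; taking k = -5 gives the smaller pair s = 4, t = 1.
Check: 78·4 + 72·1 = 312 + 72 = 384. ✓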